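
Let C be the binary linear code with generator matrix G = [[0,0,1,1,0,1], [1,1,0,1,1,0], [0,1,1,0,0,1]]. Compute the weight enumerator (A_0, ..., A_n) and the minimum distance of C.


Weight distribution: A_0 = 1, A_2 = 2, A_3 = 2, A_4 = 1, A_5 = 2. Minimum distance d = 2.

Enumerate all 2^3 = 8 messages m ∈ F_2^3.
For each, compute codeword c = mG in F_2^6, then tally its weight.
  m = 000 → c = 000000, weight = 0.
  m = 100 → c = 001101, weight = 3.
  m = 010 → c = 110110, weight = 4.
  m = 110 → c = 111011, weight = 5.
  m = 001 → c = 011001, weight = 3.
  m = 101 → c = 010100, weight = 2.
  m = 011 → c = 101111, weight = 5.
  m = 111 → c = 100010, weight = 2.
Tally weights:
  weight 0: 1 codewords.
  weight 2: 2 codewords.
  weight 3: 2 codewords.
  weight 4: 1 codewords.
  weight 5: 2 codewords.
Minimum distance d = smallest w > 0 with A_w > 0 = 2.
Sanity: Σ A_w = 8 = 2^3 = 8 ✓.


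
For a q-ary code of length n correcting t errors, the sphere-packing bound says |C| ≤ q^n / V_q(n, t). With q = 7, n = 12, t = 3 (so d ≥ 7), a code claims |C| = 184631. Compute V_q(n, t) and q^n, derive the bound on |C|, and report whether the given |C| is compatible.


V_q(n, t) = 49969, q^n = 13841287201, Hamming bound = 276997, |C| = 184631 ≤ bound (satisfied).

Step 1: Compute V_q(n, t) = Σ_{j=0}^3 C(n, j) (q−1)^j.
  j = 0: C(12,0)·(6)^0 = 1·1 = 1.
  j = 1: C(12,1)·(6)^1 = 12·6 = 72.
  j = 2: C(12,2)·(6)^2 = 66·36 = 2376.
  j = 3: C(12,3)·(6)^3 = 220·216 = 47520.
  V_q(n, t) = 1 + 72 + 2376 + 47520 = 49969.
Step 2: q^n = 7^12 = 13841287201.
Step 3: Hamming bound ⌊q^n / V_q(n,t)⌋ = ⌊13841287201/49969⌋ = 276997.
Step 4: Compare |C| = 184631 to 276997: satisfied.
The claimed |C| lies below the Hamming bound.


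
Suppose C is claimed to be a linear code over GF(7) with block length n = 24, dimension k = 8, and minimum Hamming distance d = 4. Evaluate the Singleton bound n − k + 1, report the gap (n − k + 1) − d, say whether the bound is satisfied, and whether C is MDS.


Singleton RHS = n − k + 1 = 17, slack = 13, bound satisfied, not MDS.

Singleton bound: d ≤ n − k + 1.
Here n = 24, k = 8, so n − k + 1 = 17.
Given d = 4, check d ≤ 17: YES.
Slack = (n − k + 1) − d = 13.
The code is NOT MDS (slack = 13 > 0).
Description: the claimed parameters are [24, 8, 4]_7; such a code would be non-MDS.


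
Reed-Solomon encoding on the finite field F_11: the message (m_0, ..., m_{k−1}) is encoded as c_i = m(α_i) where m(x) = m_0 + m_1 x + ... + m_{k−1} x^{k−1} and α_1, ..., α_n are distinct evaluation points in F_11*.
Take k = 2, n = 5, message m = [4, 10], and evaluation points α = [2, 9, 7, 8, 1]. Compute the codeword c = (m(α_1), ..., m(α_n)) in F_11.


c = [2, 6, 8, 7, 3]

Message polynomial: m(x) = 4 + 10·x (mod 11).
For each evaluation point α_i, compute m(α_i) mod 11:
  α_1 = 2: Horner steps 10 → 2, so m(2) = 2.
  α_2 = 9: Horner steps 10 → 6, so m(9) = 6.
  α_3 = 7: Horner steps 10 → 8, so m(7) = 8.
  α_4 = 8: Horner steps 10 → 7, so m(8) = 7.
  α_5 = 1: Horner steps 10 → 3, so m(1) = 3.
Codeword c = [2, 6, 8, 7, 3] ∈ F_11^5.


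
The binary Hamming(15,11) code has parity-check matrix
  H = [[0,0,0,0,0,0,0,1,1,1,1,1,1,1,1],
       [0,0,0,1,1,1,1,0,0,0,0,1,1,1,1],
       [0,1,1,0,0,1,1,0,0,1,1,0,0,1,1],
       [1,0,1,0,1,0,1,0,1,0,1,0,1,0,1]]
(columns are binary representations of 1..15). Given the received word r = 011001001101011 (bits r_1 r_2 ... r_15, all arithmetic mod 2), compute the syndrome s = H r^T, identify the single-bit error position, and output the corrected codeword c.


s = (1, 0, 0, 1)^T, error position = 9, corrected codeword c = 011001000101011

Compute s = H r^T mod 2 one row at a time:
  s_1 = 0 + 1 + 1 + 0 + 1 + 0 + 1 + 1 = 5 ≡ 1 (mod 2).
  s_2 = 0 + 0 + 1 + 0 + 1 + 0 + 1 + 1 = 4 ≡ 0 (mod 2).
  s_3 = 1 + 1 + 1 + 0 + 1 + 0 + 1 + 1 = 6 ≡ 0 (mod 2).
  s_4 = 0 + 1 + 0 + 0 + 1 + 0 + 0 + 1 = 3 ≡ 1 (mod 2).
s = (1, 0, 0, 1)^T — this equals column 9 of H (binary 1001), so error is at position 9.
Correct: flip bit 9 of r = 011001001101011 to get c = 011001000101011.


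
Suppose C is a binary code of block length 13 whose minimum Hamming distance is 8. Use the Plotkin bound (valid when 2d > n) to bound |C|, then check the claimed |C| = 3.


Plotkin bound M ≤ 4; given |C| = 3 ≤ bound (satisfied).

Check applicability: 2d = 16, n = 13.
2d − n = 3 > 0, so Plotkin applies.
Compute d/(2d−n) = 8/3 ≈ 2.6667.
⌊d/(2d−n)⌋ = 2.
Plotkin bound: M ≤ 2·2 = 4.
Given |C| = 3, check: satisfied.
This |C| is below the Plotkin bound.


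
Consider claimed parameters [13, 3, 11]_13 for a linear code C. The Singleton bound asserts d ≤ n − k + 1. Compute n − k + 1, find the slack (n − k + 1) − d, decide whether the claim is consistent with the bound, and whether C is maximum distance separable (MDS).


Singleton RHS = n − k + 1 = 11, slack = 0, bound satisfied, MDS.

Singleton bound: d ≤ n − k + 1.
Here n = 13, k = 3, so n − k + 1 = 11.
Given d = 11, check d ≤ 11: YES.
Slack = (n − k + 1) − d = 0.
The code is MDS (slack = 0).
Description: the claimed parameters are [13, 3, 11]_13; such a code would be MDS (meets Singleton bound).


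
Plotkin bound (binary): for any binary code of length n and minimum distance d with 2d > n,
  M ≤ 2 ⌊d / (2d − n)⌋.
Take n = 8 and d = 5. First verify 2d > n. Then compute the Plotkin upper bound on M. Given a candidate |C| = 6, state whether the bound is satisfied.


Plotkin bound M ≤ 4; given |C| = 6 > bound (violated).

Check applicability: 2d = 10, n = 8.
2d − n = 2 > 0, so Plotkin applies.
Compute d/(2d−n) = 5/2 ≈ 2.5000.
⌊d/(2d−n)⌋ = 2.
Plotkin bound: M ≤ 2·2 = 4.
Given |C| = 6, check: VIOLATED.
This |C| is above the Plotkin bound, so no binary code with n = 8, d = 5 and 6 codewords exists.


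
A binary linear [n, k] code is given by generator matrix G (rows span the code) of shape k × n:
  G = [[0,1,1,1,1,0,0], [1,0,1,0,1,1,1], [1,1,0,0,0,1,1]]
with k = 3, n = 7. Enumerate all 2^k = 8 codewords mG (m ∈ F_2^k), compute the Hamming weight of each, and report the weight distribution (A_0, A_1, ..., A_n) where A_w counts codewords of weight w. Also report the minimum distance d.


Weight distribution: A_0 = 1, A_1 = 1, A_3 = 1, A_4 = 2, A_5 = 2, A_6 = 1. Minimum distance d = 1.

Enumerate all 2^3 = 8 messages m ∈ F_2^3.
For each, compute codeword c = mG in F_2^7, then tally its weight.
  m = 000 → c = 0000000, weight = 0.
  m = 100 → c = 0111100, weight = 4.
  m = 010 → c = 1010111, weight = 5.
  m = 110 → c = 1101011, weight = 5.
  m = 001 → c = 1100011, weight = 4.
  m = 101 → c = 1011111, weight = 6.
  m = 011 → c = 0110100, weight = 3.
  m = 111 → c = 0001000, weight = 1.
Tally weights:
  weight 0: 1 codewords.
  weight 1: 1 codewords.
  weight 3: 1 codewords.
  weight 4: 2 codewords.
  weight 5: 2 codewords.
  weight 6: 1 codewords.
Minimum distance d = smallest w > 0 with A_w > 0 = 1.
Sanity: Σ A_w = 8 = 2^3 = 8 ✓.


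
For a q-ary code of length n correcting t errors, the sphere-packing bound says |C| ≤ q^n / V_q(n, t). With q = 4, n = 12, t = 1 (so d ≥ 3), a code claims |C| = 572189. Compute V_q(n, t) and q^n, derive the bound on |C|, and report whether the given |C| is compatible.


V_q(n, t) = 37, q^n = 16777216, Hamming bound = 453438, |C| = 572189 > bound (violated).

Step 1: Compute V_q(n, t) = Σ_{j=0}^1 C(n, j) (q−1)^j.
  j = 0: C(12,0)·(3)^0 = 1·1 = 1.
  j = 1: C(12,1)·(3)^1 = 12·3 = 36.
  V_q(n, t) = 1 + 36 = 37.
Step 2: q^n = 4^12 = 16777216.
Step 3: Hamming bound ⌊q^n / V_q(n,t)⌋ = ⌊16777216/37⌋ = 453438.
Step 4: Compare |C| = 572189 to 453438: violated.
The claimed |C| lies above the Hamming bound, so no 4-ary code of length 12 with d ≥ 3 can have 572189 codewords.


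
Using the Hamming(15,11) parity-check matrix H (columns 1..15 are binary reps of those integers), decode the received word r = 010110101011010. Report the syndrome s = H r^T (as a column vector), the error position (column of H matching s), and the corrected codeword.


s = (0, 1, 0, 0)^T, error position = 4, corrected codeword c = 010010101011010

Compute s = H r^T mod 2 one row at a time:
  s_1 = 0 + 1 + 0 + 1 + 1 + 0 + 1 + 0 = 4 ≡ 0 (mod 2).
  s_2 = 1 + 1 + 0 + 1 + 1 + 0 + 1 + 0 = 5 ≡ 1 (mod 2).
  s_3 = 1 + 0 + 0 + 1 + 0 + 1 + 1 + 0 = 4 ≡ 0 (mod 2).
  s_4 = 0 + 0 + 1 + 1 + 1 + 1 + 0 + 0 = 4 ≡ 0 (mod 2).
s = (0, 1, 0, 0)^T — this equals column 4 of H (binary 0100), so error is at position 4.
Correct: flip bit 4 of r = 010110101011010 to get c = 010010101011010.


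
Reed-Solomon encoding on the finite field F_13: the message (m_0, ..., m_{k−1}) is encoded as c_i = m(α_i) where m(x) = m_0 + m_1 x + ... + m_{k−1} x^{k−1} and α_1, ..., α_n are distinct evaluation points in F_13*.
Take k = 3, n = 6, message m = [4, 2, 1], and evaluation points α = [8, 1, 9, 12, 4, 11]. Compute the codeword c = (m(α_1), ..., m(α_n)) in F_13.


c = [6, 7, 12, 3, 2, 4]

Message polynomial: m(x) = 4 + 2·x + 1·x^2 (mod 13).
For each evaluation point α_i, compute m(α_i) mod 13:
  α_1 = 8: Horner steps 1 → 10 → 6, so m(8) = 6.
  α_2 = 1: Horner steps 1 → 3 → 7, so m(1) = 7.
  α_3 = 9: Horner steps 1 → 11 → 12, so m(9) = 12.
  α_4 = 12: Horner steps 1 → 1 → 3, so m(12) = 3.
  α_5 = 4: Horner steps 1 → 6 → 2, so m(4) = 2.
  α_6 = 11: Horner steps 1 → 0 → 4, so m(11) = 4.
Codeword c = [6, 7, 12, 3, 2, 4] ∈ F_13^6.


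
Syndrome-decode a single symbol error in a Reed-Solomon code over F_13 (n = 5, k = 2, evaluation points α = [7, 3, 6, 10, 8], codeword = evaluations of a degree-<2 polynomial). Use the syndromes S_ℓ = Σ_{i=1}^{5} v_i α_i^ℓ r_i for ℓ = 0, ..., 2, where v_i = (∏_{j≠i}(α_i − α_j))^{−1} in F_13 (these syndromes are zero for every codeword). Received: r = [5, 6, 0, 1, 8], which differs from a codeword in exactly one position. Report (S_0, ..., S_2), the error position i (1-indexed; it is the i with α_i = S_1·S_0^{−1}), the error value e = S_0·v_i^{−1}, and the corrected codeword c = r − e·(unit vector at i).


S = (12, 7, 3), error at position 3, error magnitude e = 11, c = [5, 6, 2, 1, 8].

Step 1: column multipliers v_i = (∏_{j≠i}(α_i − α_j))^{−1} mod 13.
  i = 1 (α = 7): (7−3)(7−6)(7−10)(7−8) = 4·1·(−3)·(−1) = 12 ≡ 12, so v_1 = 12^{−1} = 12 (mod 13).
  i = 2 (α = 3): (3−7)(3−6)(3−10)(3−8) = (−4)·(−3)·(−7)·(−5) = 420 ≡ 4, so v_2 = 4^{−1} = 10 (mod 13).
  i = 3 (α = 6): (6−7)(6−3)(6−10)(6−8) = (−1)·3·(−4)·(−2) = −24 ≡ 2, so v_3 = 2^{−1} = 7 (mod 13).
  i = 4 (α = 10): (10−7)(10−3)(10−6)(10−8) = 3·7·4·2 = 168 ≡ 12, so v_4 = 12^{−1} = 12 (mod 13).
  i = 5 (α = 8): (8−7)(8−3)(8−6)(8−10) = 1·5·2·(−2) = −20 ≡ 6, so v_5 = 6^{−1} = 11 (mod 13).
  v = [12, 10, 7, 12, 11].
Step 2: syndromes of r = [5, 6, 0, 1, 8] (all sums mod 13).
  S_0 = Σ v_i r_i = 12·5 + 10·6 + 7·0 + 12·1 + 11·8 = 220 ≡ 12.
  S_1 = Σ v_i α_i r_i = 12·7·5 + 10·3·6 + 7·6·0 + 12·10·1 + 11·8·8 = 1424 ≡ 7.
  α_i^2 mod 13 = [10, 9, 10, 9, 12].
  S_2 = Σ v_i α_i^2 r_i = 12·10·5 + 10·9·6 + 7·10·0 + 12·9·1 + 11·12·8 = 2304 ≡ 3.
  S = (12, 7, 3) ≠ 0, so r is not a codeword (an error is present).
Step 3: locate the error. For a single error e at position i, S_ℓ = v_i·e·α_i^ℓ, so α_err = S_1/S_0.
  S_0^{−1} = 12^{−1} = 12 (mod 13), so α_err = 7·12 = 84 ≡ 6 = α_3. Error position i = 3.
  Consistency check: S_2/S_1 = 3·2 = 6 ≡ 6 = α_err ✓ (single-error assumption holds).
Step 4: error magnitude e = S_0/v_3 = S_0·∏_{j≠3}(α_3 − α_j) = 12·2 = 24 ≡ 11 (mod 13).
Step 5: correct position 3: c_3 = r_3 − e = 0 − 11 ≡ 2 (mod 13). Hence c = [5, 6, 2, 1, 8].
  Check: interpolating c through the α_i gives m(x) = 10 + 3·x (degree < 2) with m(α_i) = c_i for every i, so c is indeed a codeword.


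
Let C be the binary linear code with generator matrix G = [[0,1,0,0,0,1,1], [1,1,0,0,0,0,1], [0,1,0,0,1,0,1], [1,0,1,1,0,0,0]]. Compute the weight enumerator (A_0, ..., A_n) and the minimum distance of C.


Weight distribution: A_0 = 1, A_2 = 3, A_3 = 6, A_4 = 1, A_5 = 2, A_6 = 3. Minimum distance d = 2.

Enumerate all 2^4 = 16 messages m ∈ F_2^4.
For each, compute codeword c = mG in F_2^7, then tally its weight.
  m = 0000 → c = 0000000, weight = 0.
  m = 1000 → c = 0100011, weight = 3.
  m = 0100 → c = 1100001, weight = 3.
  m = 1100 → c = 1000010, weight = 2.
  m = 0010 → c = 0100101, weight = 3.
  m = 1010 → c = 0000110, weight = 2.
  m = 0110 → c = 1000100, weight = 2.
  m = 1110 → c = 1100111, weight = 5.
  m = 0001 → c = 1011000, weight = 3.
  m = 1001 → c = 1111011, weight = 6.
  m = 0101 → c = 0111001, weight = 4.
  m = 1101 → c = 0011010, weight = 3.
  m = 0011 → c = 1111101, weight = 6.
  m = 1011 → c = 1011110, weight = 5.
  m = 0111 → c = 0011100, weight = 3.
  m = 1111 → c = 0111111, weight = 6.
Tally weights:
  weight 0: 1 codewords.
  weight 2: 3 codewords.
  weight 3: 6 codewords.
  weight 4: 1 codewords.
  weight 5: 2 codewords.
  weight 6: 3 codewords.
Minimum distance d = smallest w > 0 with A_w > 0 = 2.
Sanity: Σ A_w = 16 = 2^4 = 16 ✓.


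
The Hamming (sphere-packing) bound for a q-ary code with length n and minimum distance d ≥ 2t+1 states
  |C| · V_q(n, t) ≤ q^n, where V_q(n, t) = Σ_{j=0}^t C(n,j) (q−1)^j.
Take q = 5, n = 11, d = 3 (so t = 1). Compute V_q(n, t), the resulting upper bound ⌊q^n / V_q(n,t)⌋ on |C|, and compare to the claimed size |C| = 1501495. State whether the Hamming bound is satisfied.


V_q(n, t) = 45, q^n = 48828125, Hamming bound = 1085069, |C| = 1501495 > bound (violated).

Step 1: Compute V_q(n, t) = Σ_{j=0}^1 C(n, j) (q−1)^j.
  j = 0: C(11,0)·(4)^0 = 1·1 = 1.
  j = 1: C(11,1)·(4)^1 = 11·4 = 44.
  V_q(n, t) = 1 + 44 = 45.
Step 2: q^n = 5^11 = 48828125.
Step 3: Hamming bound ⌊q^n / V_q(n,t)⌋ = ⌊48828125/45⌋ = 1085069.
Step 4: Compare |C| = 1501495 to 1085069: violated.
The claimed |C| lies above the Hamming bound, so no 5-ary code of length 11 with d ≥ 3 can have 1501495 codewords.


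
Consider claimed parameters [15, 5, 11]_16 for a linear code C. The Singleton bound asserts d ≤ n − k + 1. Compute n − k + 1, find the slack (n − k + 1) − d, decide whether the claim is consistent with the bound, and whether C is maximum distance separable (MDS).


Singleton RHS = n − k + 1 = 11, slack = 0, bound satisfied, MDS.

Singleton bound: d ≤ n − k + 1.
Here n = 15, k = 5, so n − k + 1 = 11.
Given d = 11, check d ≤ 11: YES.
Slack = (n − k + 1) − d = 0.
The code is MDS (slack = 0).
Description: the claimed parameters are [15, 5, 11]_16; such a code would be MDS (meets Singleton bound).


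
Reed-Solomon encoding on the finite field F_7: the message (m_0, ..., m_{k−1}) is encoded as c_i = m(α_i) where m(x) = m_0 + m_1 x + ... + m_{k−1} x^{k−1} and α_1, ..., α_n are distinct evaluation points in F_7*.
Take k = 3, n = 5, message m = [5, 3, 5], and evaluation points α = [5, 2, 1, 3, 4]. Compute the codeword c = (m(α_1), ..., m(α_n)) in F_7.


c = [5, 3, 6, 3, 6]

Message polynomial: m(x) = 5 + 3·x + 5·x^2 (mod 7).
For each evaluation point α_i, compute m(α_i) mod 7:
  α_1 = 5: Horner steps 5 → 0 → 5, so m(5) = 5.
  α_2 = 2: Horner steps 5 → 6 → 3, so m(2) = 3.
  α_3 = 1: Horner steps 5 → 1 → 6, so m(1) = 6.
  α_4 = 3: Horner steps 5 → 4 → 3, so m(3) = 3.
  α_5 = 4: Horner steps 5 → 2 → 6, so m(4) = 6.
Codeword c = [5, 3, 6, 3, 6] ∈ F_7^5.


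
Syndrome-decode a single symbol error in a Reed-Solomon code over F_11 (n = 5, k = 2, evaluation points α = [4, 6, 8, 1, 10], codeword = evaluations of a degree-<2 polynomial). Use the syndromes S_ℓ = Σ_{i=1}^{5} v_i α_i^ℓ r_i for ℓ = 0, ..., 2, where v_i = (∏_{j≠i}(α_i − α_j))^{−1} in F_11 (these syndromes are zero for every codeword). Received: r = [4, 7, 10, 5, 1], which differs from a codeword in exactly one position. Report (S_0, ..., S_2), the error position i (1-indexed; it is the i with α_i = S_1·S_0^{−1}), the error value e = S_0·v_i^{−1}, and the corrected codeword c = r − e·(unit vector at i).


S = (7, 4, 7), error at position 5, error magnitude e = 10, c = [4, 7, 10, 5, 2].

Step 1: column multipliers v_i = (∏_{j≠i}(α_i − α_j))^{−1} mod 11.
  i = 1 (α = 4): (4−6)(4−8)(4−1)(4−10) = (−2)·(−4)·3·(−6) = −144 ≡ 10, so v_1 = 10^{−1} = 10 (mod 11).
  i = 2 (α = 6): (6−4)(6−8)(6−1)(6−10) = 2·(−2)·5·(−4) = 80 ≡ 3, so v_2 = 3^{−1} = 4 (mod 11).
  i = 3 (α = 8): (8−4)(8−6)(8−1)(8−10) = 4·2·7·(−2) = −112 ≡ 9, so v_3 = 9^{−1} = 5 (mod 11).
  i = 4 (α = 1): (1−4)(1−6)(1−8)(1−10) = (−3)·(−5)·(−7)·(−9) = 945 ≡ 10, so v_4 = 10^{−1} = 10 (mod 11).
  i = 5 (α = 10): (10−4)(10−6)(10−8)(10−1) = 6·4·2·9 = 432 ≡ 3, so v_5 = 3^{−1} = 4 (mod 11).
  v = [10, 4, 5, 10, 4].
Step 2: syndromes of r = [4, 7, 10, 5, 1] (all sums mod 11).
  S_0 = Σ v_i r_i = 10·4 + 4·7 + 5·10 + 10·5 + 4·1 = 172 ≡ 7.
  S_1 = Σ v_i α_i r_i = 10·4·4 + 4·6·7 + 5·8·10 + 10·1·5 + 4·10·1 = 818 ≡ 4.
  α_i^2 mod 11 = [5, 3, 9, 1, 1].
  S_2 = Σ v_i α_i^2 r_i = 10·5·4 + 4·3·7 + 5·9·10 + 10·1·5 + 4·1·1 = 788 ≡ 7.
  S = (7, 4, 7) ≠ 0, so r is not a codeword (an error is present).
Step 3: locate the error. For a single error e at position i, S_ℓ = v_i·e·α_i^ℓ, so α_err = S_1/S_0.
  S_0^{−1} = 7^{−1} = 8 (mod 11), so α_err = 4·8 = 32 ≡ 10 = α_5. Error position i = 5.
  Consistency check: S_2/S_1 = 7·3 = 21 ≡ 10 = α_err ✓ (single-error assumption holds).
Step 4: error magnitude e = S_0/v_5 = S_0·∏_{j≠5}(α_5 − α_j) = 7·3 = 21 ≡ 10 (mod 11).
Step 5: correct position 5: c_5 = r_5 − e = 1 − 10 ≡ 2 (mod 11). Hence c = [4, 7, 10, 5, 2].
  Check: interpolating c through the α_i gives m(x) = 9 + 7·x (degree < 2) with m(α_i) = c_i for every i, so c is indeed a codeword.


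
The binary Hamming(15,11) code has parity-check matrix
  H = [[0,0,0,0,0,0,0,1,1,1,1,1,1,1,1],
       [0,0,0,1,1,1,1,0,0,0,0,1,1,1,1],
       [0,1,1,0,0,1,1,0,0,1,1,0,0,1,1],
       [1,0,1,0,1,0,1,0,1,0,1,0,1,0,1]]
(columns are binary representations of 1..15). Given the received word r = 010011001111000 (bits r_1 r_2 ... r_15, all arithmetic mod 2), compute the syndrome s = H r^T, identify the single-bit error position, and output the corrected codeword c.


s = (0, 1, 0, 1)^T, error position = 5, corrected codeword c = 010001001111000

Compute s = H r^T mod 2 one row at a time:
  s_1 = 0 + 1 + 1 + 1 + 1 + 0 + 0 + 0 = 4 ≡ 0 (mod 2).
  s_2 = 0 + 1 + 1 + 0 + 1 + 0 + 0 + 0 = 3 ≡ 1 (mod 2).
  s_3 = 1 + 0 + 1 + 0 + 1 + 1 + 0 + 0 = 4 ≡ 0 (mod 2).
  s_4 = 0 + 0 + 1 + 0 + 1 + 1 + 0 + 0 = 3 ≡ 1 (mod 2).
s = (0, 1, 0, 1)^T — this equals column 5 of H (binary 0101), so error is at position 5.
Correct: flip bit 5 of r = 010011001111000 to get c = 010001001111000.


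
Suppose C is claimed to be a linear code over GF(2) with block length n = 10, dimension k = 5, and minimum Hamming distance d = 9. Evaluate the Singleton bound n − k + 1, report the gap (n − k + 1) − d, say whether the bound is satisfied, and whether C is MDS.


Singleton RHS = n − k + 1 = 6, slack = -3, bound violated (no such code; not MDS).

Singleton bound: d ≤ n − k + 1.
Here n = 10, k = 5, so n − k + 1 = 6.
Given d = 9, check d ≤ 6: NO.
Slack = (n − k + 1) − d = -3.
The slack is negative: d = 9 exceeds n − k + 1 = 6 by 3, so the Singleton bound is violated and no linear [10, 5, 9]_2 code can exist. In particular it is not MDS (MDS requires d = n − k + 1 exactly).
Description: the claimed parameters are [10, 5, 9]_2; such a code would be impossible (violates the Singleton bound).


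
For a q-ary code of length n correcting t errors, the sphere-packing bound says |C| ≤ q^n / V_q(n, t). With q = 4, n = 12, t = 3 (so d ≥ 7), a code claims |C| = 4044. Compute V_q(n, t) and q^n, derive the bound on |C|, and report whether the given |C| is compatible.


V_q(n, t) = 6571, q^n = 16777216, Hamming bound = 2553, |C| = 4044 > bound (violated).

Step 1: Compute V_q(n, t) = Σ_{j=0}^3 C(n, j) (q−1)^j.
  j = 0: C(12,0)·(3)^0 = 1·1 = 1.
  j = 1: C(12,1)·(3)^1 = 12·3 = 36.
  j = 2: C(12,2)·(3)^2 = 66·9 = 594.
  j = 3: C(12,3)·(3)^3 = 220·27 = 5940.
  V_q(n, t) = 1 + 36 + 594 + 5940 = 6571.
Step 2: q^n = 4^12 = 16777216.
Step 3: Hamming bound ⌊q^n / V_q(n,t)⌋ = ⌊16777216/6571⌋ = 2553.
Step 4: Compare |C| = 4044 to 2553: violated.
The claimed |C| lies above the Hamming bound, so no 4-ary code of length 12 with d ≥ 7 can have 4044 codewords.


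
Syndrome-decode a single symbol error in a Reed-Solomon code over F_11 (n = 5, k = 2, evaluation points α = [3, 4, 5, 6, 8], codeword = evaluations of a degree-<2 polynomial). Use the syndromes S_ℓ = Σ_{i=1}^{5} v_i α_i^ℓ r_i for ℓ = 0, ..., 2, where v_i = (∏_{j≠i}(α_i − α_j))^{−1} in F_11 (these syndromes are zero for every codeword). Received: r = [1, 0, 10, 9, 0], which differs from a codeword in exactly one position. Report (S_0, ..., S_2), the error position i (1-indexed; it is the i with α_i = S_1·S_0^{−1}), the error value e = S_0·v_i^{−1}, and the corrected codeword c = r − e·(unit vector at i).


S = (7, 1, 8), error at position 5, error magnitude e = 4, c = [1, 0, 10, 9, 7].

Step 1: column multipliers v_i = (∏_{j≠i}(α_i − α_j))^{−1} mod 11.
  i = 1 (α = 3): (3−4)(3−5)(3−6)(3−8) = (−1)·(−2)·(−3)·(−5) = 30 ≡ 8, so v_1 = 8^{−1} = 7 (mod 11).
  i = 2 (α = 4): (4−3)(4−5)(4−6)(4−8) = 1·(−1)·(−2)·(−4) = −8 ≡ 3, so v_2 = 3^{−1} = 4 (mod 11).
  i = 3 (α = 5): (5−3)(5−4)(5−6)(5−8) = 2·1·(−1)·(−3) = 6 ≡ 6, so v_3 = 6^{−1} = 2 (mod 11).
  i = 4 (α = 6): (6−3)(6−4)(6−5)(6−8) = 3·2·1·(−2) = −12 ≡ 10, so v_4 = 10^{−1} = 10 (mod 11).
  i = 5 (α = 8): (8−3)(8−4)(8−5)(8−6) = 5·4·3·2 = 120 ≡ 10, so v_5 = 10^{−1} = 10 (mod 11).
  v = [7, 4, 2, 10, 10].
Step 2: syndromes of r = [1, 0, 10, 9, 0] (all sums mod 11).
  S_0 = Σ v_i r_i = 7·1 + 4·0 + 2·10 + 10·9 + 10·0 = 117 ≡ 7.
  S_1 = Σ v_i α_i r_i = 7·3·1 + 4·4·0 + 2·5·10 + 10·6·9 + 10·8·0 = 661 ≡ 1.
  α_i^2 mod 11 = [9, 5, 3, 3, 9].
  S_2 = Σ v_i α_i^2 r_i = 7·9·1 + 4·5·0 + 2·3·10 + 10·3·9 + 10·9·0 = 393 ≡ 8.
  S = (7, 1, 8) ≠ 0, so r is not a codeword (an error is present).
Step 3: locate the error. For a single error e at position i, S_ℓ = v_i·e·α_i^ℓ, so α_err = S_1/S_0.
  S_0^{−1} = 7^{−1} = 8 (mod 11), so α_err = 1·8 = 8 ≡ 8 = α_5. Error position i = 5.
  Consistency check: S_2/S_1 = 8·1 = 8 ≡ 8 = α_err ✓ (single-error assumption holds).
Step 4: error magnitude e = S_0/v_5 = S_0·∏_{j≠5}(α_5 − α_j) = 7·10 = 70 ≡ 4 (mod 11).
Step 5: correct position 5: c_5 = r_5 − e = 0 − 4 ≡ 7 (mod 11). Hence c = [1, 0, 10, 9, 7].
  Check: interpolating c through the α_i gives m(x) = 4 + 10·x (degree < 2) with m(α_i) = c_i for every i, so c is indeed a codeword.


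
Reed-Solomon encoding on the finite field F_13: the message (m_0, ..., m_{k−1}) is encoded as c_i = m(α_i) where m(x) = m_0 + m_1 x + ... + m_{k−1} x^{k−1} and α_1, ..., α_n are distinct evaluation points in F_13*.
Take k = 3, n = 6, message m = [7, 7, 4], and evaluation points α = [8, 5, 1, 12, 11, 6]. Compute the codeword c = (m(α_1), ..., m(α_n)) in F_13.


c = [7, 12, 5, 4, 9, 11]

Message polynomial: m(x) = 7 + 7·x + 4·x^2 (mod 13).
For each evaluation point α_i, compute m(α_i) mod 13:
  α_1 = 8: Horner steps 4 → 0 → 7, so m(8) = 7.
  α_2 = 5: Horner steps 4 → 1 → 12, so m(5) = 12.
  α_3 = 1: Horner steps 4 → 11 → 5, so m(1) = 5.
  α_4 = 12: Horner steps 4 → 3 → 4, so m(12) = 4.
  α_5 = 11: Horner steps 4 → 12 → 9, so m(11) = 9.
  α_6 = 6: Horner steps 4 → 5 → 11, so m(6) = 11.
Codeword c = [7, 12, 5, 4, 9, 11] ∈ F_13^6.


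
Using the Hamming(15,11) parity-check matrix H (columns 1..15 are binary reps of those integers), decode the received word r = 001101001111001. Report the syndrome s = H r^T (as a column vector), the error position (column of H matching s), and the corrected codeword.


s = (1, 0, 1, 0)^T, error position = 10, corrected codeword c = 001101001011001

Compute s = H r^T mod 2 one row at a time:
  s_1 = 0 + 1 + 1 + 1 + 1 + 0 + 0 + 1 = 5 ≡ 1 (mod 2).
  s_2 = 1 + 0 + 1 + 0 + 1 + 0 + 0 + 1 = 4 ≡ 0 (mod 2).
  s_3 = 0 + 1 + 1 + 0 + 1 + 1 + 0 + 1 = 5 ≡ 1 (mod 2).
  s_4 = 0 + 1 + 0 + 0 + 1 + 1 + 0 + 1 = 4 ≡ 0 (mod 2).
s = (1, 0, 1, 0)^T — this equals column 10 of H (binary 1010), so error is at position 10.
Correct: flip bit 10 of r = 001101001111001 to get c = 001101001011001.


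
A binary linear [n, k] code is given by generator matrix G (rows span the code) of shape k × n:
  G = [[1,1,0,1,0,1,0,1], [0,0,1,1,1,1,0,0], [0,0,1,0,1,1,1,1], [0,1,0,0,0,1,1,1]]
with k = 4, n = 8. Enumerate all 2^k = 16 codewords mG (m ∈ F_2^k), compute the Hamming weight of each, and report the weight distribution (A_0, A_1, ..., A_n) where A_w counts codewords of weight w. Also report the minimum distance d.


Weight distribution: A_0 = 1, A_2 = 1, A_3 = 4, A_4 = 3, A_5 = 4, A_6 = 3. Minimum distance d = 2.

Enumerate all 2^4 = 16 messages m ∈ F_2^4.
For each, compute codeword c = mG in F_2^8, then tally its weight.
  m = 0000 → c = 00000000, weight = 0.
  m = 1000 → c = 11010101, weight = 5.
  m = 0100 → c = 00111100, weight = 4.
  m = 1100 → c = 11101001, weight = 5.
  m = 0010 → c = 00101111, weight = 5.
  m = 1010 → c = 11111010, weight = 6.
  m = 0110 → c = 00010011, weight = 3.
  m = 1110 → c = 11000110, weight = 4.
  m = 0001 → c = 01000111, weight = 4.
  m = 1001 → c = 10010010, weight = 3.
  m = 0101 → c = 01111011, weight = 6.
  m = 1101 → c = 10101110, weight = 5.
  m = 0011 → c = 01101000, weight = 3.
  m = 1011 → c = 10111101, weight = 6.
  m = 0111 → c = 01010100, weight = 3.
  m = 1111 → c = 10000001, weight = 2.
Tally weights:
  weight 0: 1 codewords.
  weight 2: 1 codewords.
  weight 3: 4 codewords.
  weight 4: 3 codewords.
  weight 5: 4 codewords.
  weight 6: 3 codewords.
Minimum distance d = smallest w > 0 with A_w > 0 = 2.
Sanity: Σ A_w = 16 = 2^4 = 16 ✓.


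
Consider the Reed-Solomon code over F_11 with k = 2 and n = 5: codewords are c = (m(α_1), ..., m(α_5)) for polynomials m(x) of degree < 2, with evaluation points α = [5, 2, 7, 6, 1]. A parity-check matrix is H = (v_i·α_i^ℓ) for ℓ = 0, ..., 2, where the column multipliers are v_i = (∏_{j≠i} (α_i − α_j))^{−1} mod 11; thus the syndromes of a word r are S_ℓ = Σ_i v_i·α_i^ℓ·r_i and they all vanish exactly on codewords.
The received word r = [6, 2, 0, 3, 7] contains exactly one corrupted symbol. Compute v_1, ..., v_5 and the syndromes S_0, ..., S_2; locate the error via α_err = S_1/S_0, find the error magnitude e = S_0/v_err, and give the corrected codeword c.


S = (7, 3, 6), error at position 2, error magnitude e = 9, c = [6, 4, 0, 3, 7].

Step 1: column multipliers v_i = (∏_{j≠i}(α_i − α_j))^{−1} mod 11.
  i = 1 (α = 5): (5−2)(5−7)(5−6)(5−1) = 3·(−2)·(−1)·4 = 24 ≡ 2, so v_1 = 2^{−1} = 6 (mod 11).
  i = 2 (α = 2): (2−5)(2−7)(2−6)(2−1) = (−3)·(−5)·(−4)·1 = −60 ≡ 6, so v_2 = 6^{−1} = 2 (mod 11).
  i = 3 (α = 7): (7−5)(7−2)(7−6)(7−1) = 2·5·1·6 = 60 ≡ 5, so v_3 = 5^{−1} = 9 (mod 11).
  i = 4 (α = 6): (6−5)(6−2)(6−7)(6−1) = 1·4·(−1)·5 = −20 ≡ 2, so v_4 = 2^{−1} = 6 (mod 11).
  i = 5 (α = 1): (1−5)(1−2)(1−7)(1−6) = (−4)·(−1)·(−6)·(−5) = 120 ≡ 10, so v_5 = 10^{−1} = 10 (mod 11).
  v = [6, 2, 9, 6, 10].
Step 2: syndromes of r = [6, 2, 0, 3, 7] (all sums mod 11).
  S_0 = Σ v_i r_i = 6·6 + 2·2 + 9·0 + 6·3 + 10·7 = 128 ≡ 7.
  S_1 = Σ v_i α_i r_i = 6·5·6 + 2·2·2 + 9·7·0 + 6·6·3 + 10·1·7 = 366 ≡ 3.
  α_i^2 mod 11 = [3, 4, 5, 3, 1].
  S_2 = Σ v_i α_i^2 r_i = 6·3·6 + 2·4·2 + 9·5·0 + 6·3·3 + 10·1·7 = 248 ≡ 6.
  S = (7, 3, 6) ≠ 0, so r is not a codeword (an error is present).
Step 3: locate the error. For a single error e at position i, S_ℓ = v_i·e·α_i^ℓ, so α_err = S_1/S_0.
  S_0^{−1} = 7^{−1} = 8 (mod 11), so α_err = 3·8 = 24 ≡ 2 = α_2. Error position i = 2.
  Consistency check: S_2/S_1 = 6·4 = 24 ≡ 2 = α_err ✓ (single-error assumption holds).
Step 4: error magnitude e = S_0/v_2 = S_0·∏_{j≠2}(α_2 − α_j) = 7·6 = 42 ≡ 9 (mod 11).
Step 5: correct position 2: c_2 = r_2 − e = 2 − 9 ≡ 4 (mod 11). Hence c = [6, 4, 0, 3, 7].
  Check: interpolating c through the α_i gives m(x) = 10 + 8·x (degree < 2) with m(α_i) = c_i for every i, so c is indeed a codeword.


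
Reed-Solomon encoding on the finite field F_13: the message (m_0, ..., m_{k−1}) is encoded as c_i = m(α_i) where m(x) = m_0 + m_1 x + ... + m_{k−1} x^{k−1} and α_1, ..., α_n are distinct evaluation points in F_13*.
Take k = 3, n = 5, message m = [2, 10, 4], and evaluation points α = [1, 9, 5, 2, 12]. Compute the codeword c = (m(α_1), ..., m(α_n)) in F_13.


c = [3, 0, 9, 12, 9]

Message polynomial: m(x) = 2 + 10·x + 4·x^2 (mod 13).
For each evaluation point α_i, compute m(α_i) mod 13:
  α_1 = 1: Horner steps 4 → 1 → 3, so m(1) = 3.
  α_2 = 9: Horner steps 4 → 7 → 0, so m(9) = 0.
  α_3 = 5: Horner steps 4 → 4 → 9, so m(5) = 9.
  α_4 = 2: Horner steps 4 → 5 → 12, so m(2) = 12.
  α_5 = 12: Horner steps 4 → 6 → 9, so m(12) = 9.
Codeword c = [3, 0, 9, 12, 9] ∈ F_13^5.


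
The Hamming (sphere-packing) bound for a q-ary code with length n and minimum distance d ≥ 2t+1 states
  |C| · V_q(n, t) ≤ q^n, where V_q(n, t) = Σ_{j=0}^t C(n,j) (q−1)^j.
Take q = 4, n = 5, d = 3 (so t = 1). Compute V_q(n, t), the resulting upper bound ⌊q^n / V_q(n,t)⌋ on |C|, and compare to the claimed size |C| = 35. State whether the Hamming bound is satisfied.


V_q(n, t) = 16, q^n = 1024, Hamming bound = 64, |C| = 35 ≤ bound (satisfied).

Step 1: Compute V_q(n, t) = Σ_{j=0}^1 C(n, j) (q−1)^j.
  j = 0: C(5,0)·(3)^0 = 1·1 = 1.
  j = 1: C(5,1)·(3)^1 = 5·3 = 15.
  V_q(n, t) = 1 + 15 = 16.
Step 2: q^n = 4^5 = 1024.
Step 3: Hamming bound ⌊q^n / V_q(n,t)⌋ = ⌊1024/16⌋ = 64.
Step 4: Compare |C| = 35 to 64: satisfied.
The claimed |C| lies below the Hamming bound.


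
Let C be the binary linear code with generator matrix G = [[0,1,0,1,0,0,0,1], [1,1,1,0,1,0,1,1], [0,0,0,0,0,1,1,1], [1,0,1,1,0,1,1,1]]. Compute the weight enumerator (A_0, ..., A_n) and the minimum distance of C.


Weight distribution: A_0 = 1, A_2 = 1, A_3 = 4, A_4 = 3, A_5 = 4, A_6 = 3. Minimum distance d = 2.

Enumerate all 2^4 = 16 messages m ∈ F_2^4.
For each, compute codeword c = mG in F_2^8, then tally its weight.
  m = 0000 → c = 00000000, weight = 0.
  m = 1000 → c = 01010001, weight = 3.
  m = 0100 → c = 11101011, weight = 6.
  m = 1100 → c = 10111010, weight = 5.
  m = 0010 → c = 00000111, weight = 3.
  m = 1010 → c = 01010110, weight = 4.
  m = 0110 → c = 11101100, weight = 5.
  m = 1110 → c = 10111101, weight = 6.
  m = 0001 → c = 10110111, weight = 6.
  m = 1001 → c = 11100110, weight = 5.
  m = 0101 → c = 01011100, weight = 4.
  m = 1101 → c = 00001101, weight = 3.
  m = 0011 → c = 10110000, weight = 3.
  m = 1011 → c = 11100001, weight = 4.
  m = 0111 → c = 01011011, weight = 5.
  m = 1111 → c = 00001010, weight = 2.
Tally weights:
  weight 0: 1 codewords.
  weight 2: 1 codewords.
  weight 3: 4 codewords.
  weight 4: 3 codewords.
  weight 5: 4 codewords.
  weight 6: 3 codewords.
Minimum distance d = smallest w > 0 with A_w > 0 = 2.
Sanity: Σ A_w = 16 = 2^4 = 16 ✓.


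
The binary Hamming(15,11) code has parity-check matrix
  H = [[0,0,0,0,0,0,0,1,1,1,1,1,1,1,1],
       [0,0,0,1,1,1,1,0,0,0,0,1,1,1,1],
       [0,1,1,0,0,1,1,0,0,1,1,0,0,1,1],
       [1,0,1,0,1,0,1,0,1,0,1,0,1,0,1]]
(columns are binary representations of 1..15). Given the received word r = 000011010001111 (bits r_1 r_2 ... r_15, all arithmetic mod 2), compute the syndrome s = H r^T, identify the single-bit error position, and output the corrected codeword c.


s = (1, 0, 1, 1)^T, error position = 11, corrected codeword c = 000011010011111

Compute s = H r^T mod 2 one row at a time:
  s_1 = 1 + 0 + 0 + 0 + 1 + 1 + 1 + 1 = 5 ≡ 1 (mod 2).
  s_2 = 0 + 1 + 1 + 0 + 1 + 1 + 1 + 1 = 6 ≡ 0 (mod 2).
  s_3 = 0 + 0 + 1 + 0 + 0 + 0 + 1 + 1 = 3 ≡ 1 (mod 2).
  s_4 = 0 + 0 + 1 + 0 + 0 + 0 + 1 + 1 = 3 ≡ 1 (mod 2).
s = (1, 0, 1, 1)^T — this equals column 11 of H (binary 1011), so error is at position 11.
Correct: flip bit 11 of r = 000011010001111 to get c = 000011010011111.


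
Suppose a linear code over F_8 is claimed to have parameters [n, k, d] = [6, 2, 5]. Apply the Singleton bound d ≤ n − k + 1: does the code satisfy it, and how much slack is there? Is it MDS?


Singleton RHS = n − k + 1 = 5, slack = 0, bound satisfied, MDS.

Singleton bound: d ≤ n − k + 1.
Here n = 6, k = 2, so n − k + 1 = 5.
Given d = 5, check d ≤ 5: YES.
Slack = (n − k + 1) − d = 0.
The code is MDS (slack = 0).
Description: the claimed parameters are [6, 2, 5]_8; such a code would be MDS (meets Singleton bound).


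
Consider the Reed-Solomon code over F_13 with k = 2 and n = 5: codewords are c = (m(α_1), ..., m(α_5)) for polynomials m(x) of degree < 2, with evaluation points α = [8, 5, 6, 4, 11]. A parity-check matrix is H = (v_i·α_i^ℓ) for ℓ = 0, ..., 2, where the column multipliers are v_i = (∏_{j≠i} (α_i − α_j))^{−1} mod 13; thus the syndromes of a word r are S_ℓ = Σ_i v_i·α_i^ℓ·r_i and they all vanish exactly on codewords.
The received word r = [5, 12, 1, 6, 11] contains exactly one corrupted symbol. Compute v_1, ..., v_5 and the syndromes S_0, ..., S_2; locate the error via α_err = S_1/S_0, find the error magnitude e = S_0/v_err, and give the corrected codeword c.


S = (12, 9, 10), error at position 4, error magnitude e = 9, c = [5, 12, 1, 10, 11].

Step 1: column multipliers v_i = (∏_{j≠i}(α_i − α_j))^{−1} mod 13.
  i = 1 (α = 8): (8−5)(8−6)(8−4)(8−11) = 3·2·4·(−3) = −72 ≡ 6, so v_1 = 6^{−1} = 11 (mod 13).
  i = 2 (α = 5): (5−8)(5−6)(5−4)(5−11) = (−3)·(−1)·1·(−6) = −18 ≡ 8, so v_2 = 8^{−1} = 5 (mod 13).
  i = 3 (α = 6): (6−8)(6−5)(6−4)(6−11) = (−2)·1·2·(−5) = 20 ≡ 7, so v_3 = 7^{−1} = 2 (mod 13).
  i = 4 (α = 4): (4−8)(4−5)(4−6)(4−11) = (−4)·(−1)·(−2)·(−7) = 56 ≡ 4, so v_4 = 4^{−1} = 10 (mod 13).
  i = 5 (α = 11): (11−8)(11−5)(11−6)(11−4) = 3·6·5·7 = 630 ≡ 6, so v_5 = 6^{−1} = 11 (mod 13).
  v = [11, 5, 2, 10, 11].
Step 2: syndromes of r = [5, 12, 1, 6, 11] (all sums mod 13).
  S_0 = Σ v_i r_i = 11·5 + 5·12 + 2·1 + 10·6 + 11·11 = 298 ≡ 12.
  S_1 = Σ v_i α_i r_i = 11·8·5 + 5·5·12 + 2·6·1 + 10·4·6 + 11·11·11 = 2323 ≡ 9.
  α_i^2 mod 13 = [12, 12, 10, 3, 4].
  S_2 = Σ v_i α_i^2 r_i = 11·12·5 + 5·12·12 + 2·10·1 + 10·3·6 + 11·4·11 = 2064 ≡ 10.
  S = (12, 9, 10) ≠ 0, so r is not a codeword (an error is present).
Step 3: locate the error. For a single error e at position i, S_ℓ = v_i·e·α_i^ℓ, so α_err = S_1/S_0.
  S_0^{−1} = 12^{−1} = 12 (mod 13), so α_err = 9·12 = 108 ≡ 4 = α_4. Error position i = 4.
  Consistency check: S_2/S_1 = 10·3 = 30 ≡ 4 = α_err ✓ (single-error assumption holds).
Step 4: error magnitude e = S_0/v_4 = S_0·∏_{j≠4}(α_4 − α_j) = 12·4 = 48 ≡ 9 (mod 13).
Step 5: correct position 4: c_4 = r_4 − e = 6 − 9 ≡ 10 (mod 13). Hence c = [5, 12, 1, 10, 11].
  Check: interpolating c through the α_i gives m(x) = 2 + 2·x (degree < 2) with m(α_i) = c_i for every i, so c is indeed a codeword.


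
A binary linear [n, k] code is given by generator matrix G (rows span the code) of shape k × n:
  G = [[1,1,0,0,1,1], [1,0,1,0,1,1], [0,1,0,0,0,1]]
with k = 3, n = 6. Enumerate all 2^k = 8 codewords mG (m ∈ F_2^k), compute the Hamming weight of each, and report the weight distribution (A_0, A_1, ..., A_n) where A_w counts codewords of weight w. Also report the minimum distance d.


Weight distribution: A_0 = 1, A_2 = 4, A_4 = 3. Minimum distance d = 2.

Enumerate all 2^3 = 8 messages m ∈ F_2^3.
For each, compute codeword c = mG in F_2^6, then tally its weight.
  m = 000 → c = 000000, weight = 0.
  m = 100 → c = 110011, weight = 4.
  m = 010 → c = 101011, weight = 4.
  m = 110 → c = 011000, weight = 2.
  m = 001 → c = 010001, weight = 2.
  m = 101 → c = 100010, weight = 2.
  m = 011 → c = 111010, weight = 4.
  m = 111 → c = 001001, weight = 2.
Tally weights:
  weight 0: 1 codewords.
  weight 2: 4 codewords.
  weight 4: 3 codewords.
Minimum distance d = smallest w > 0 with A_w > 0 = 2.
Sanity: Σ A_w = 8 = 2^3 = 8 ✓.


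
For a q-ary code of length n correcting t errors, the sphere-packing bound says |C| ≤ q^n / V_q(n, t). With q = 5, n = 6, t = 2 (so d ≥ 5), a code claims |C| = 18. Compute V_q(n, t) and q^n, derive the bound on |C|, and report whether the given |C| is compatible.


V_q(n, t) = 265, q^n = 15625, Hamming bound = 58, |C| = 18 ≤ bound (satisfied).

Step 1: Compute V_q(n, t) = Σ_{j=0}^2 C(n, j) (q−1)^j.
  j = 0: C(6,0)·(4)^0 = 1·1 = 1.
  j = 1: C(6,1)·(4)^1 = 6·4 = 24.
  j = 2: C(6,2)·(4)^2 = 15·16 = 240.
  V_q(n, t) = 1 + 24 + 240 = 265.
Step 2: q^n = 5^6 = 15625.
Step 3: Hamming bound ⌊q^n / V_q(n,t)⌋ = ⌊15625/265⌋ = 58.
Step 4: Compare |C| = 18 to 58: satisfied.
The claimed |C| lies below the Hamming bound.


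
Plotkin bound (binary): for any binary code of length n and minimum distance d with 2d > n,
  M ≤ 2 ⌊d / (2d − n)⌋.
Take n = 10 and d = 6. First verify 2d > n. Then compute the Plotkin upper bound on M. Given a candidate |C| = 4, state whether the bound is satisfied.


Plotkin bound M ≤ 6; given |C| = 4 ≤ bound (satisfied).

Check applicability: 2d = 12, n = 10.
2d − n = 2 > 0, so Plotkin applies.
Compute d/(2d−n) = 6/2 ≈ 3.0000.
⌊d/(2d−n)⌋ = 3.
Plotkin bound: M ≤ 2·3 = 6.
Given |C| = 4, check: satisfied.
This |C| is below the Plotkin bound.


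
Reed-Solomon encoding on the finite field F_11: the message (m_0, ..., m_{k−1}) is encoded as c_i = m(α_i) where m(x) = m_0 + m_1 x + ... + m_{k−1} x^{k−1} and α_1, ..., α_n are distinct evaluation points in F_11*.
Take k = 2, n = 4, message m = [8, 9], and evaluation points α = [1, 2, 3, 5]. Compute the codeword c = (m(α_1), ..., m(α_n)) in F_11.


c = [6, 4, 2, 9]

Message polynomial: m(x) = 8 + 9·x (mod 11).
For each evaluation point α_i, compute m(α_i) mod 11:
  α_1 = 1: Horner steps 9 → 6, so m(1) = 6.
  α_2 = 2: Horner steps 9 → 4, so m(2) = 4.
  α_3 = 3: Horner steps 9 → 2, so m(3) = 2.
  α_4 = 5: Horner steps 9 → 9, so m(5) = 9.
Codeword c = [6, 4, 2, 9] ∈ F_11^4.


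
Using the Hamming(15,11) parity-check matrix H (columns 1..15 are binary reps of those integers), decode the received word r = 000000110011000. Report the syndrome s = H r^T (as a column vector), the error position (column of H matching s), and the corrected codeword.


s = (1, 0, 0, 0)^T, error position = 8, corrected codeword c = 000000100011000

Compute s = H r^T mod 2 one row at a time:
  s_1 = 1 + 0 + 0 + 1 + 1 + 0 + 0 + 0 = 3 ≡ 1 (mod 2).
  s_2 = 0 + 0 + 0 + 1 + 1 + 0 + 0 + 0 = 2 ≡ 0 (mod 2).
  s_3 = 0 + 0 + 0 + 1 + 0 + 1 + 0 + 0 = 2 ≡ 0 (mod 2).
  s_4 = 0 + 0 + 0 + 1 + 0 + 1 + 0 + 0 = 2 ≡ 0 (mod 2).
s = (1, 0, 0, 0)^T — this equals column 8 of H (binary 1000), so error is at position 8.
Correct: flip bit 8 of r = 000000110011000 to get c = 000000100011000.


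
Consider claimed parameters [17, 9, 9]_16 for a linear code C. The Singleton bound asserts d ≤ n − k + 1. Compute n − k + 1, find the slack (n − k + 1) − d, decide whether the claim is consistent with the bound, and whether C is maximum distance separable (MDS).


Singleton RHS = n − k + 1 = 9, slack = 0, bound satisfied, MDS.

Singleton bound: d ≤ n − k + 1.
Here n = 17, k = 9, so n − k + 1 = 9.
Given d = 9, check d ≤ 9: YES.
Slack = (n − k + 1) − d = 0.
The code is MDS (slack = 0).
Description: the claimed parameters are [17, 9, 9]_16; such a code would be MDS (meets Singleton bound).
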